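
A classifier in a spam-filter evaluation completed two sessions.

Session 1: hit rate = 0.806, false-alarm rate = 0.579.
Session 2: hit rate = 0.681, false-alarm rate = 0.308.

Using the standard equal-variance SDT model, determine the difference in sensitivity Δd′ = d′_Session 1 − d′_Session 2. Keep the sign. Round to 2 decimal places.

Session 1: z(0.806) = 0.863, z(0.579) = 0.199, d' = 0.664
Session 2: z(0.681) = 0.470, z(0.308) = -0.502, d' = 0.972
Δd' = d'_Session 1 − d'_Session 2 = 0.664 − 0.972 = -0.308
Session 2 has the higher sensitivity.

Δd′ = -0.31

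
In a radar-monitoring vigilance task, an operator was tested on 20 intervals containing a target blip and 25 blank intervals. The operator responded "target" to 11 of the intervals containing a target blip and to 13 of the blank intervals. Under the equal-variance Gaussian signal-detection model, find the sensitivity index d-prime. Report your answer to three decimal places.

H = 11/20 = 0.5500
FA = 13/25 = 0.5200
Φ⁻¹(H) = Φ⁻¹(0.5500) = 0.1257
Φ⁻¹(FA) = Φ⁻¹(0.5200) = 0.0502
d' = z(H) − z(FA) = 0.1257 − 0.0502 = 0.0755

d-prime = 0.076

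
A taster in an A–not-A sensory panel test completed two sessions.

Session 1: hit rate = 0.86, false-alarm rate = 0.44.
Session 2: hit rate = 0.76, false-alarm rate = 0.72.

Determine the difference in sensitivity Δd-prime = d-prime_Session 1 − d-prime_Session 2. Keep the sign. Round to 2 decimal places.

Session 1: z(0.86) = 1.080, z(0.44) = -0.151, d' = 1.231
Session 2: z(0.76) = 0.706, z(0.72) = 0.583, d' = 0.123
Δd' = d'_Session 1 − d'_Session 2 = 1.231 − 0.123 = 1.108
Session 1 has the higher sensitivity.

Δd-prime = 1.11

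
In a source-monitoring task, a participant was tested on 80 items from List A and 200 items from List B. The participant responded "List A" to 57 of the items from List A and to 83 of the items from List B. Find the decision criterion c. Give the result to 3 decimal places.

c = -0.173

H = 57/80 = 0.7125
FA = 83/200 = 0.4150
Φ⁻¹(H) = 0.5607
Φ⁻¹(FA) = -0.2147
c = −½·[z(H) + z(FA)] = −0.5 × (0.5607 + (-0.2147)) = -0.1730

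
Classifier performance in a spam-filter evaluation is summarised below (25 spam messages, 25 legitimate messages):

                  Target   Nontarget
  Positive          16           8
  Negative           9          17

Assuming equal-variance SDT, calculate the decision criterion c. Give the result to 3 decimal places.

H = 16/25 = 0.6400
FA = 8/25 = 0.3200
z(0.6400) = 0.3585, z(0.3200) = -0.4677
c = −½·[z(H) + z(FA)] = −0.5 × (0.3585 + (-0.4677)) = 0.0546
c > 0: the classifier has a conservative response bias.

c = 0.055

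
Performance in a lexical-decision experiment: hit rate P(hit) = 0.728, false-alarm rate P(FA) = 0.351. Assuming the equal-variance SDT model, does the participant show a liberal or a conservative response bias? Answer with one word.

liberal

z(H) = 0.607, z(FA) = -0.383
c = −½·(z(H) + z(FA)) = -0.112
c < 0 → liberal criterion (biased toward responding “yes”).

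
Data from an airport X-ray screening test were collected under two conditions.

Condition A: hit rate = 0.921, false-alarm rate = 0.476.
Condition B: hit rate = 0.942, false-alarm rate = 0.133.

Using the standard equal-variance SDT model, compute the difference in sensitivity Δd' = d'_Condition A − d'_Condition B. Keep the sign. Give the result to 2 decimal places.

Δd' = -1.21

Condition A: z(0.921) = 1.412, z(0.476) = -0.060, d' = 1.472
Condition B: z(0.942) = 1.572, z(0.133) = -1.112, d' = 2.684
Δd' = d'_Condition A − d'_Condition B = 1.472 − 2.684 = -1.212
Condition B has the higher sensitivity.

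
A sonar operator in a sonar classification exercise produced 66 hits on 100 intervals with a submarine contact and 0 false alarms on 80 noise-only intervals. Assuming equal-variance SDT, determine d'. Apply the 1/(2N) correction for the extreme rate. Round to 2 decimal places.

The false-alarm rate is 0/80 = 0, so apply the 1/(2N) correction: FA → 1/(2·80) = 0.00625.
z(H) = z(0.66000) = 0.412
z(FA) = z(0.00625) = -2.498
d' = 0.412 − (-2.498) = 2.910

d' = 2.91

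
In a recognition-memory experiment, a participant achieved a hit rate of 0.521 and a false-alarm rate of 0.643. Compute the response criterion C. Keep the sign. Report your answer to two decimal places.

C = -0.21

z(0.521) = 0.0527, z(0.643) = 0.3665
c = −½·[z(H) + z(FA)] = −0.5 × (0.0527 + 0.3665) = -0.2096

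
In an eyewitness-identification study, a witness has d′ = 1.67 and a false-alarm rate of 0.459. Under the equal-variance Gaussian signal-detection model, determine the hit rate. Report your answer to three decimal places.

hit rate = 0.941

z(false-alarm rate) = z(0.459) = -0.1030
z(H) = z(FA) + d' = -0.1030 + 1.67 = 1.5670
hit rate = Φ(1.5670) = 0.9414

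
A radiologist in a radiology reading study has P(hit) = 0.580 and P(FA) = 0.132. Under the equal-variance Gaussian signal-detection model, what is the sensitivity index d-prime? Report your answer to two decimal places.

z(H) = z(0.580) = 0.202
z(FA) = z(0.132) = -1.117
d' = z(H) − z(FA) = 0.202 − (-1.117) = 1.319

d-prime = 1.32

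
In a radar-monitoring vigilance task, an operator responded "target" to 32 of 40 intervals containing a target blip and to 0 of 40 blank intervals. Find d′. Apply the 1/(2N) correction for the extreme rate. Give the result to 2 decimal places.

The false-alarm rate is 0/40 = 0, so apply the 1/(2N) correction: FA → 1/(2·40) = 0.01250.
z(H) = z(0.80000) = 0.842
z(FA) = z(0.01250) = -2.241
d' = 0.842 − (-2.241) = 3.083

d′ = 3.08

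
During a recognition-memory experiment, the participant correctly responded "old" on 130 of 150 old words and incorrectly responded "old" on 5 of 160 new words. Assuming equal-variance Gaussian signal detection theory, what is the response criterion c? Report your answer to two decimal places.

H = 130/150 = 0.8667
FA = 5/160 = 0.0312
z(H) = z(0.8667) = 1.1109
z(FA) = z(0.0312) = -1.8634
c = −½·[z(H) + z(FA)] = −0.5 × (1.1109 + (-1.8634)) = 0.37625
c > 0: the participant has a conservative response bias.

c = 0.38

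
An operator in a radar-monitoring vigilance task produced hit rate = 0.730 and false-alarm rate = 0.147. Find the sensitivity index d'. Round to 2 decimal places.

z(0.730) = 0.6128, z(0.147) = -1.0494
d' = z(H) − z(FA) = 0.6128 − (-1.0494) = 1.6622

d' = 1.66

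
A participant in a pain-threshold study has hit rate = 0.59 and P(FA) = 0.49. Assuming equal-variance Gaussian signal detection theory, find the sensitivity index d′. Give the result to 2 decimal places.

z(H) = z(0.59) = 0.228
z(FA) = z(0.49) = -0.025
d' = z(H) − z(FA) = 0.228 − (-0.025) = 0.253

d′ = 0.25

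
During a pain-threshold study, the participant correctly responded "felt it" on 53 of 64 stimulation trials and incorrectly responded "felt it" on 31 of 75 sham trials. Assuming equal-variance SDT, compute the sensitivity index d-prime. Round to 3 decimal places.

d-prime = 1.166

H = 53/64 = 0.8281
FA = 31/75 = 0.4133
Φ⁻¹(H) = Φ⁻¹(0.8281) = 0.9467
Φ⁻¹(FA) = Φ⁻¹(0.4133) = -0.2191
d' = z(H) − z(FA) = 0.9467 − (-0.2191) = 1.1658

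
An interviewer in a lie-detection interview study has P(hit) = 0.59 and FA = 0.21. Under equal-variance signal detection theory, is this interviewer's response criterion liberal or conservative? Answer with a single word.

z(H) = 0.228, z(FA) = -0.806
c = −½·(z(H) + z(FA)) = 0.289
c > 0 → conservative criterion (biased toward responding “no”).

conservative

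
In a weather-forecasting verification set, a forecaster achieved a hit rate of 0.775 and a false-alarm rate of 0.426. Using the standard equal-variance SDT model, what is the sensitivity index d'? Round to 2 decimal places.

z(H) = 0.755
z(FA) = -0.187
d' = z(H) − z(FA) = 0.755 − (-0.187) = 0.942

d' = 0.94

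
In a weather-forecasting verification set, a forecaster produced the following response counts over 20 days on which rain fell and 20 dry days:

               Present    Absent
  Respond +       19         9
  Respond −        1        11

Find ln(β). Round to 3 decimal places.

H = 19/20 = 0.9500
FA = 9/20 = 0.4500
z(H) = 1.6449
z(FA) = -0.1257
ln β = −½·[z(H)² − z(FA)²] = −0.5 × (2.7057 − 0.0158) = -1.34495

ln β = -1.345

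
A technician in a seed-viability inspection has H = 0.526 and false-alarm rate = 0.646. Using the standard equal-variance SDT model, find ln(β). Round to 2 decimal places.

z(0.526) = 0.065, z(0.646) = 0.375
ln β = −½·[z(H)² − z(FA)²] = −0.5 × (0.004 − 0.141) = 0.0685

ln β = 0.07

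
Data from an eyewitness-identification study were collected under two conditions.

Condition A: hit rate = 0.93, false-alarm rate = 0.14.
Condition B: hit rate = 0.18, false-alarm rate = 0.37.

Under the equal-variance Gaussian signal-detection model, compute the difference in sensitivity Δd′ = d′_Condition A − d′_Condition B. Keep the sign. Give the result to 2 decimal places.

Δd′ = 3.14

Condition A: z(0.93) = 1.476, z(0.14) = -1.080, d' = 2.556
Condition B: z(0.18) = -0.915, z(0.37) = -0.332, d' = -0.583
Δd' = d'_Condition A − d'_Condition B = 2.556 − (-0.583) = 3.139
Condition A has the higher sensitivity.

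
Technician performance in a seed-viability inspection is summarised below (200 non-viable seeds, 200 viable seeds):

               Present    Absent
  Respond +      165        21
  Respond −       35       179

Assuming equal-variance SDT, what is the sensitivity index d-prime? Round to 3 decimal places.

H = 165/200 = 0.8250
FA = 21/200 = 0.1050
z(H) = z(0.8250) = 0.9346
z(FA) = z(0.1050) = -1.2536
d' = z(H) − z(FA) = 0.9346 − (-1.2536) = 2.1882

d-prime = 2.188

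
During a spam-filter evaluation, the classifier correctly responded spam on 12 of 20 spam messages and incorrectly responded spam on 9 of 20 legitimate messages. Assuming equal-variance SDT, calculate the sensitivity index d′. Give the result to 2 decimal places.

H = 12/20 = 0.6000
FA = 9/20 = 0.4500
z(0.6000) = 0.253, z(0.4500) = -0.126
d' = z(H) − z(FA) = 0.253 − (-0.126) = 0.379

d′ = 0.38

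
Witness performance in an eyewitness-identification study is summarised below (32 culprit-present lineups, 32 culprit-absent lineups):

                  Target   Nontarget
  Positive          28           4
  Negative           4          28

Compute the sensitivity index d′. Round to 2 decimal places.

d′ = 2.30

H = 28/32 = 0.8750
FA = 4/32 = 0.1250
z(H) = 1.150
z(FA) = -1.150
d' = z(H) − z(FA) = 1.150 − (-1.150) = 2.300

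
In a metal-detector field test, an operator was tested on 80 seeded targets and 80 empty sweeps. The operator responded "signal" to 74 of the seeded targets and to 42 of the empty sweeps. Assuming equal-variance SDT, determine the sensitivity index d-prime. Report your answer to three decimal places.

H = 74/80 = 0.9250
FA = 42/80 = 0.5250
z(H) = z(0.9250) = 1.4395
z(FA) = z(0.5250) = 0.0627
d' = z(H) − z(FA) = 1.4395 − 0.0627 = 1.3768

d-prime = 1.377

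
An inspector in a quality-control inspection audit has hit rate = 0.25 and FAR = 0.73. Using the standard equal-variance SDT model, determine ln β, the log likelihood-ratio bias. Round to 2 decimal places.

ln β = -0.04

z(H) = z(0.25) = -0.674
z(FA) = z(0.73) = 0.613
ln β = −½·[z(H)² − z(FA)²] = −0.5 × (0.454 − 0.376) = -0.039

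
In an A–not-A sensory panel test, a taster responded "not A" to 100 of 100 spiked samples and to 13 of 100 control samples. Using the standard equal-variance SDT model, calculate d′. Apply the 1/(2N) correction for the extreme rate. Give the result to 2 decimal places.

The hit rate is 100/100 = 1, so apply the 1/(2N) correction: H → 1 − 1/(2·100) = 0.99500.
z(H) = z(0.99500) = 2.576
z(FA) = z(0.13000) = -1.126
d' = 2.576 − (-1.126) = 3.702

d′ = 3.70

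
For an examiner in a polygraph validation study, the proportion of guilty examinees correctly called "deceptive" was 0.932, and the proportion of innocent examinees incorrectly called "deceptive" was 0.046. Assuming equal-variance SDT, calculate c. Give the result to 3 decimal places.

Φ⁻¹(H) = 1.4909
Φ⁻¹(FA) = -1.6849
c = −½·[z(H) + z(FA)] = −0.5 × (1.4909 + (-1.6849)) = 0.0970

c = 0.097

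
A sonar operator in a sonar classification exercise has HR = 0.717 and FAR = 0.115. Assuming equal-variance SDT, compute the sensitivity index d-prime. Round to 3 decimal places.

Φ⁻¹(H) = 0.5740
Φ⁻¹(FA) = -1.2004
d' = z(H) − z(FA) = 0.5740 − (-1.2004) = 1.7744

d-prime = 1.774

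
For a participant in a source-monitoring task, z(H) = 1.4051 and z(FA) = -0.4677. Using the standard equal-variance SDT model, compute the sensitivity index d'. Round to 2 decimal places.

d' = z(H) − z(FA) = 1.4051 − (-0.4677) = 1.8728

d' = 1.87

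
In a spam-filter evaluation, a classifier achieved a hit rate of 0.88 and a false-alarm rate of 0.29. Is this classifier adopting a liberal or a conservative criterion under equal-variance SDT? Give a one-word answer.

liberal

z(H) = 1.175, z(FA) = -0.553
c = −½·(z(H) + z(FA)) = -0.311
c < 0 → liberal criterion (biased toward responding “yes”).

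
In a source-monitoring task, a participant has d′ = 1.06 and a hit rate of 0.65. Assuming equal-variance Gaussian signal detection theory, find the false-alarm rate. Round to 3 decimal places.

z(hit rate) = z(0.65) = 0.3853
z(FA) = z(H) − d' = 0.3853 − 1.06 = -0.6747
false-alarm rate = Φ(-0.6747) = 0.2499

false-alarm rate = 0.250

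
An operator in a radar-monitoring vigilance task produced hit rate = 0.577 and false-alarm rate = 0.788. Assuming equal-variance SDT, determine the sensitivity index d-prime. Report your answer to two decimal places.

z(0.577) = 0.194, z(0.788) = 0.800
d' = z(H) − z(FA) = 0.194 − 0.800 = -0.606

d-prime = -0.61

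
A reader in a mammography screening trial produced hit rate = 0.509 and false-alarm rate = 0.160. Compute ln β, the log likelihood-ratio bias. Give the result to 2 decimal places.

Φ⁻¹(H) = 0.023
Φ⁻¹(FA) = -0.994
ln β = −½·[z(H)² − z(FA)²] = −0.5 × (0.001 − 0.988) = 0.4935

ln β = 0.49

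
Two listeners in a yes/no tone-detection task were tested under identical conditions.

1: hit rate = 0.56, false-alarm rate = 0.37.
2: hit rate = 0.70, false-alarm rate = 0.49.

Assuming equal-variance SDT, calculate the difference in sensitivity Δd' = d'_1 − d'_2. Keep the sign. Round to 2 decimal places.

1: z(0.56) = 0.151, z(0.37) = -0.332, d' = 0.483
2: z(0.70) = 0.524, z(0.49) = -0.025, d' = 0.549
Δd' = d'_1 − d'_2 = 0.483 − 0.549 = -0.066
2 has the higher sensitivity.

Δd' = -0.07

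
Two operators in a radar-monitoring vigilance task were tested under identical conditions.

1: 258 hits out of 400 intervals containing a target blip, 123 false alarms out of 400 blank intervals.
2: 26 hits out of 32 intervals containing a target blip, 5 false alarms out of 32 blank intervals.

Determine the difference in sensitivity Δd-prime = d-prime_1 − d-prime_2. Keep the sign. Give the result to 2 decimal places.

1: z(0.6450) = 0.372, z(0.3075) = -0.503, d' = 0.875
2: z(0.8125) = 0.887, z(0.1562) = -1.010, d' = 1.897
Δd' = d'_1 − d'_2 = 0.875 − 1.897 = -1.022
2 has the higher sensitivity.

Δd-prime = -1.02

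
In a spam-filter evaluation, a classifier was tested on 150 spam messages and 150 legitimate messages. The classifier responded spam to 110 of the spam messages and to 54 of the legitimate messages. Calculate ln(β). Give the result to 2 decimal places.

ln β = -0.13

H = 110/150 = 0.7333
FA = 54/150 = 0.3600
z(0.7333) = 0.623, z(0.3600) = -0.358
ln β = −½·[z(H)² − z(FA)²] = −0.5 × (0.388 − 0.128) = -0.130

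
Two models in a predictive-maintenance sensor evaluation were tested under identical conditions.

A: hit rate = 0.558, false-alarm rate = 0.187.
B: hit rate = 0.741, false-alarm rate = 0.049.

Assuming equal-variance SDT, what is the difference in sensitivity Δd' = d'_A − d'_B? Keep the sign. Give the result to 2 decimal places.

A: z(0.558) = 0.146, z(0.187) = -0.889, d' = 1.035
B: z(0.741) = 0.646, z(0.049) = -1.655, d' = 2.301
Δd' = d'_A − d'_B = 1.035 − 2.301 = -1.266
B has the higher sensitivity.

Δd' = -1.27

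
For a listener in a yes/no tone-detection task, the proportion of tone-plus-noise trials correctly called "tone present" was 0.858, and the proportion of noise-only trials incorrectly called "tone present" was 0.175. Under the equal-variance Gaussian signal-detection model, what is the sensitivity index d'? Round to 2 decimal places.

d' = 2.01

z(H) = 1.071
z(FA) = -0.935
d' = z(H) − z(FA) = 1.071 − (-0.935) = 2.006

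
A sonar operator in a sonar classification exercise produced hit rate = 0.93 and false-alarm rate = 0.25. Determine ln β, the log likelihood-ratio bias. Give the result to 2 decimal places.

ln β = -0.86

z(0.93) = 1.476, z(0.25) = -0.674
ln β = −½·[z(H)² − z(FA)²] = −0.5 × (2.179 − 0.454) = -0.8625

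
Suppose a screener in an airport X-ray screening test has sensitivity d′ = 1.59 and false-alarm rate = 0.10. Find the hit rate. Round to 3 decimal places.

hit rate = 0.621

z(false-alarm rate) = z(0.10) = -1.2816
z(H) = z(FA) + d' = -1.2816 + 1.59 = 0.3084
hit rate = Φ(0.3084) = 0.6211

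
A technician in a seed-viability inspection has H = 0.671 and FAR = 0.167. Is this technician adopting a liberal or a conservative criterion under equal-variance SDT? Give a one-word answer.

conservative

z(H) = 0.443, z(FA) = -0.966
c = −½·(z(H) + z(FA)) = 0.2615
c > 0 → conservative criterion (biased toward responding “no”).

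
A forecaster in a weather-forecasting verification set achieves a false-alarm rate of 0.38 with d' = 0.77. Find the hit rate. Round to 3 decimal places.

hit rate = 0.679

z(false-alarm rate) = z(0.38) = -0.3055
z(H) = z(FA) + d' = -0.3055 + 0.77 = 0.4645
hit rate = Φ(0.4645) = 0.6789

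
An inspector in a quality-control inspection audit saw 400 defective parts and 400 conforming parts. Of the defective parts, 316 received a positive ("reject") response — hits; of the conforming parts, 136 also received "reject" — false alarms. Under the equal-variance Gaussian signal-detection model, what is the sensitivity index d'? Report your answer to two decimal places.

d' = 1.22

H = 316/400 = 0.7900
FA = 136/400 = 0.3400
Φ⁻¹(0.7900) = 0.806, Φ⁻¹(0.3400) = -0.412
d' = z(H) − z(FA) = 0.806 − (-0.412) = 1.218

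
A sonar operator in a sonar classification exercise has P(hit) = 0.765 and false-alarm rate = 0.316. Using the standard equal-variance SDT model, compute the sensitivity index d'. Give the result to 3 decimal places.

d' = 1.201

Φ⁻¹(H) = 0.7225
Φ⁻¹(FA) = -0.4789
d' = z(H) − z(FA) = 0.7225 − (-0.4789) = 1.2014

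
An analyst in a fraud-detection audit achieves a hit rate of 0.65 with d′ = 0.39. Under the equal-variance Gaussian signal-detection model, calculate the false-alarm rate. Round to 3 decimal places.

z(hit rate) = z(0.65) = 0.3853
z(FA) = z(H) − d' = 0.3853 − 0.39 = -0.0047
false-alarm rate = Φ(-0.0047) = 0.4981

false-alarm rate = 0.498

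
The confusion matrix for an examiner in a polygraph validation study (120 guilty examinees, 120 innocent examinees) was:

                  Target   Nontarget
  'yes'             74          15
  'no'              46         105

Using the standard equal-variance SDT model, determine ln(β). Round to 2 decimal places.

ln β = 0.62

H = 74/120 = 0.6167
FA = 15/120 = 0.1250
z(H) = z(0.6167) = 0.297
z(FA) = z(0.1250) = -1.150
ln β = −½·[z(H)² − z(FA)²] = −0.5 × (0.088 − 1.323) = 0.6175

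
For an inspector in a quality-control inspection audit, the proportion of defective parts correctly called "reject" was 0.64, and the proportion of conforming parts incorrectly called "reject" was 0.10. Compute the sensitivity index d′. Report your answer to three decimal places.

d′ = 1.640

z(0.64) = 0.3585, z(0.10) = -1.2816
d' = z(H) − z(FA) = 0.3585 − (-1.2816) = 1.6401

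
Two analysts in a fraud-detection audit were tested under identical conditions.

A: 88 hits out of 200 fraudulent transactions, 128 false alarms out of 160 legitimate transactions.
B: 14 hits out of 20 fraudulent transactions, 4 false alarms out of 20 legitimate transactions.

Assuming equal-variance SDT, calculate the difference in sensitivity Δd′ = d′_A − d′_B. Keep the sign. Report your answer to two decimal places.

Δd′ = -2.36

A: z(0.4400) = -0.151, z(0.8000) = 0.842, d' = -0.993
B: z(0.7000) = 0.524, z(0.2000) = -0.842, d' = 1.366
Δd' = d'_A − d'_B = -0.993 − 1.366 = -2.359
B has the higher sensitivity.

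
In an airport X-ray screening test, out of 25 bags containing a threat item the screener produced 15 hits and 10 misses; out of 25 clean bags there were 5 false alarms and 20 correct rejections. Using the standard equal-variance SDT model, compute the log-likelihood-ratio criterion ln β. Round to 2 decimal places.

ln β = 0.32

H = 15/25 = 0.6000
FA = 5/25 = 0.2000
z(H) = 0.253
z(FA) = -0.842
ln β = −½·[z(H)² − z(FA)²] = −0.5 × (0.064 − 0.709) = 0.3225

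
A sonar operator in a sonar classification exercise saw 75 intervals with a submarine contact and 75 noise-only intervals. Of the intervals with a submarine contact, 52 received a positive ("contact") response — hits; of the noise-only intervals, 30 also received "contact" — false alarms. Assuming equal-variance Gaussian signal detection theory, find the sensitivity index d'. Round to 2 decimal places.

H = 52/75 = 0.6933
FA = 30/75 = 0.4000
z(0.6933) = 0.505, z(0.4000) = -0.253
d' = z(H) − z(FA) = 0.505 − (-0.253) = 0.758

d' = 0.76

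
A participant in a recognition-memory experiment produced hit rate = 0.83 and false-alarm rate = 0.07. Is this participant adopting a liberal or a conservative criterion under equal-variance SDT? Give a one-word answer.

z(H) = 0.954, z(FA) = -1.476
c = −½·(z(H) + z(FA)) = 0.261
c > 0 → conservative criterion (biased toward responding “no”).

conservative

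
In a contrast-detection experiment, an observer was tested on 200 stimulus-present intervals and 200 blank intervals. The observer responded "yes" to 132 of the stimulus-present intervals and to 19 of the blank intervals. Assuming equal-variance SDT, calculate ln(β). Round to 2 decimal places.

H = 132/200 = 0.6600
FA = 19/200 = 0.0950
z(0.6600) = 0.412, z(0.0950) = -1.311
ln β = −½·[z(H)² − z(FA)²] = −0.5 × (0.170 − 1.719) = 0.7745

ln β = 0.77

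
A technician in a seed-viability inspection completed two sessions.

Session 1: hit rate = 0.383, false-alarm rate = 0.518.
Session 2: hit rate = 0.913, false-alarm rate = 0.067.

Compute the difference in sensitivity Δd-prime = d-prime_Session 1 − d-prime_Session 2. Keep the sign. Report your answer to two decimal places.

Session 1: z(0.383) = -0.298, z(0.518) = 0.045, d' = -0.343
Session 2: z(0.913) = 1.359, z(0.067) = -1.499, d' = 2.858
Δd' = d'_Session 1 − d'_Session 2 = -0.343 − 2.858 = -3.201
Session 2 has the higher sensitivity.

Δd-prime = -3.20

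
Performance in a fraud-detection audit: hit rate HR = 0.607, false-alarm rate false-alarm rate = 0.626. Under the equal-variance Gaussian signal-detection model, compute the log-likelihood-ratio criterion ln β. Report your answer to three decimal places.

z(0.607) = 0.2715, z(0.626) = 0.3213
ln β = −½·[z(H)² − z(FA)²] = −0.5 × (0.0737 − 0.1032) = 0.01475

ln β = 0.015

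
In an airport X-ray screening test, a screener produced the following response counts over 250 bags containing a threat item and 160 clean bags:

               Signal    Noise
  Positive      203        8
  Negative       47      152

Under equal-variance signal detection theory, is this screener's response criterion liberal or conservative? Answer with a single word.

z(H) = 0.885, z(FA) = -1.645
c = −½·(z(H) + z(FA)) = 0.380
c > 0 → conservative criterion (biased toward responding “no”).

conservative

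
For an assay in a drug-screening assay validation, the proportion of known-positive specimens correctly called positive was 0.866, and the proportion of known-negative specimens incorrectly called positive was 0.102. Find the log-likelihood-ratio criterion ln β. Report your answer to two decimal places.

z(H) = 1.108
z(FA) = -1.270
ln β = −½·[z(H)² − z(FA)²] = −0.5 × (1.228 − 1.613) = 0.1925

ln β = 0.19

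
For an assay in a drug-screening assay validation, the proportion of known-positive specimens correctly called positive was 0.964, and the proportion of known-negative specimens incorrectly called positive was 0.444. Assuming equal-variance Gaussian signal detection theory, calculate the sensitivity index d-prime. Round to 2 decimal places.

d-prime = 1.94

Φ⁻¹(H) = Φ⁻¹(0.964) = 1.799
Φ⁻¹(FA) = Φ⁻¹(0.444) = -0.141
d' = z(H) − z(FA) = 1.799 − (-0.141) = 1.940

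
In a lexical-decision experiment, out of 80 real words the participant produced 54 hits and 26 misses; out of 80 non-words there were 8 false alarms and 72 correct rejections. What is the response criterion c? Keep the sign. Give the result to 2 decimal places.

H = 54/80 = 0.6750
FA = 8/80 = 0.1000
z(H) = z(0.6750) = 0.454
z(FA) = z(0.1000) = -1.282
c = −½·[z(H) + z(FA)] = −0.5 × (0.454 + (-1.282)) = 0.414
c > 0: the participant has a conservative response bias.

c = 0.41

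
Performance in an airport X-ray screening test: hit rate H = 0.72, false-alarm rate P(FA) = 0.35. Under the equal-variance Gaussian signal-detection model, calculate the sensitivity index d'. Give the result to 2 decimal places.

z(0.72) = 0.5828, z(0.35) = -0.3853
d' = z(H) − z(FA) = 0.5828 − (-0.3853) = 0.9681

d' = 0.97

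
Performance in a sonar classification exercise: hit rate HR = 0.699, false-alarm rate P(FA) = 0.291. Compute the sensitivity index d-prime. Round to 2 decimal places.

d-prime = 1.07

z(H) = z(0.699) = 0.5215
z(FA) = z(0.291) = -0.5505
d' = z(H) − z(FA) = 0.5215 − (-0.5505) = 1.0720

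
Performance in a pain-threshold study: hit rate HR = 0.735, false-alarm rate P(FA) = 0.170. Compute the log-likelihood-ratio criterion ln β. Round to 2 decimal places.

Φ⁻¹(H) = Φ⁻¹(0.735) = 0.628
Φ⁻¹(FA) = Φ⁻¹(0.170) = -0.954
ln β = −½·[z(H)² − z(FA)²] = −0.5 × (0.394 − 0.910) = 0.258

ln β = 0.26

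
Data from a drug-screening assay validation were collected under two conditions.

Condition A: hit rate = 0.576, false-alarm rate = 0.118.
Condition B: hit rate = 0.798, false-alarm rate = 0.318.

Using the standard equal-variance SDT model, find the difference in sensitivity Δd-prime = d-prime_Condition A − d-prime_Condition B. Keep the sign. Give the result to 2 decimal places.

Condition A: z(0.576) = 0.192, z(0.118) = -1.185, d' = 1.377
Condition B: z(0.798) = 0.834, z(0.318) = -0.473, d' = 1.307
Δd' = d'_Condition A − d'_Condition B = 1.377 − 1.307 = 0.070
Condition A has the higher sensitivity.

Δd-prime = 0.07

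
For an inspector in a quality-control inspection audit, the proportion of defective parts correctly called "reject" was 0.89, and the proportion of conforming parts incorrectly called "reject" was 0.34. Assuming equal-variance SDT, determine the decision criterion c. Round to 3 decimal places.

c = -0.407

Φ⁻¹(0.89) = 1.2265, Φ⁻¹(0.34) = -0.4125
c = −½·[z(H) + z(FA)] = −0.5 × (1.2265 + (-0.4125)) = -0.4070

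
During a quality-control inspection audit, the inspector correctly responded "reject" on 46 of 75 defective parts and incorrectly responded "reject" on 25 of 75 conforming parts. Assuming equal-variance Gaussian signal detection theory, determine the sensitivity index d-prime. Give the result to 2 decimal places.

d-prime = 0.72

H = 46/75 = 0.6133
FA = 25/75 = 0.3333
z(H) = z(0.6133) = 0.288
z(FA) = z(0.3333) = -0.431
d' = z(H) − z(FA) = 0.288 − (-0.431) = 0.719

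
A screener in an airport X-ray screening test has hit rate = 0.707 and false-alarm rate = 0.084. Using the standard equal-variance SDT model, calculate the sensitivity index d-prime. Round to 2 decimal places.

z(H) = 0.5446
z(FA) = -1.3787
d' = z(H) − z(FA) = 0.5446 − (-1.3787) = 1.9233

d-prime = 1.92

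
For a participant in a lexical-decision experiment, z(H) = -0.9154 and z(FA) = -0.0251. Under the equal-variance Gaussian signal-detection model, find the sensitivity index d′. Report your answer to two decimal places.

d′ = -0.89

d' = z(H) − z(FA) = -0.9154 − (-0.0251) = -0.8903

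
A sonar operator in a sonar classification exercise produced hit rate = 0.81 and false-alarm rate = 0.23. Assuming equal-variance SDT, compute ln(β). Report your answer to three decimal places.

Φ⁻¹(H) = Φ⁻¹(0.81) = 0.8779
Φ⁻¹(FA) = Φ⁻¹(0.23) = -0.7388
ln β = −½·[z(H)² − z(FA)²] = −0.5 × (0.7707 − 0.5458) = -0.11245

ln β = -0.112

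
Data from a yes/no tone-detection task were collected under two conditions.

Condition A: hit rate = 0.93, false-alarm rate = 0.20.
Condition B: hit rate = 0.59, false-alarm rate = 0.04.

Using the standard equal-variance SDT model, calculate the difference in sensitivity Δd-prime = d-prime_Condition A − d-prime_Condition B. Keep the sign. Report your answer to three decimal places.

Δd-prime = 0.339

Condition A: z(0.93) = 1.4758, z(0.20) = -0.8416, d' = 2.3174
Condition B: z(0.59) = 0.2275, z(0.04) = -1.7507, d' = 1.9782
Δd' = d'_Condition A − d'_Condition B = 2.3174 − 1.9782 = 0.3392
Condition A has the higher sensitivity.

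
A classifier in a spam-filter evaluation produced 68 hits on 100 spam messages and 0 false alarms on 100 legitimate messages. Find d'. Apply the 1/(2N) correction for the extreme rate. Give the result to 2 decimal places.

The false-alarm rate is 0/100 = 0, so apply the 1/(2N) correction: FA → 1/(2·100) = 0.00500.
z(H) = z(0.68000) = 0.468
z(FA) = z(0.00500) = -2.576
d' = 0.468 − (-2.576) = 3.044

d' = 3.04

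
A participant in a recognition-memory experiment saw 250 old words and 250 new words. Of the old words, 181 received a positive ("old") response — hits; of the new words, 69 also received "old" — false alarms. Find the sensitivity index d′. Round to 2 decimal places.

d′ = 1.19

H = 181/250 = 0.7240
FA = 69/250 = 0.2760
z(0.7240) = 0.595, z(0.2760) = -0.595
d' = z(H) − z(FA) = 0.595 − (-0.595) = 1.190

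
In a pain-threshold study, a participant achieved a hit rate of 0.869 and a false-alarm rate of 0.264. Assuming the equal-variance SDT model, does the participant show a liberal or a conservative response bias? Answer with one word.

liberal

z(H) = 1.122, z(FA) = -0.631
c = −½·(z(H) + z(FA)) = -0.2455
c < 0 → liberal criterion (biased toward responding “yes”).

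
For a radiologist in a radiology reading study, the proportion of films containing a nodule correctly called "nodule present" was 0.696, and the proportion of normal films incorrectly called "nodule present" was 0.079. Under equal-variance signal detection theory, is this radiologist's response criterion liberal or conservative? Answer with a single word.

conservative

z(H) = 0.513, z(FA) = -1.412
c = −½·(z(H) + z(FA)) = 0.4495
c > 0 → conservative criterion (biased toward responding “no”).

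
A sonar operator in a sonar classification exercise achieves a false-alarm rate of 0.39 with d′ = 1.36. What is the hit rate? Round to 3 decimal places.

z(false-alarm rate) = z(0.39) = -0.2793
z(H) = z(FA) + d' = -0.2793 + 1.36 = 1.0807
hit rate = Φ(1.0807) = 0.8601

hit rate = 0.860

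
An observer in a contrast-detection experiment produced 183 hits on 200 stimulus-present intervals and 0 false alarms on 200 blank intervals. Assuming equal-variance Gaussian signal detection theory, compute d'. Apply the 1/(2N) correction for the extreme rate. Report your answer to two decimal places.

d' = 4.18

The false-alarm rate is 0/200 = 0, so apply the 1/(2N) correction: FA → 1/(2·200) = 0.00250.
z(H) = z(0.91500) = 1.372
z(FA) = z(0.00250) = -2.807
d' = 1.372 − (-2.807) = 4.179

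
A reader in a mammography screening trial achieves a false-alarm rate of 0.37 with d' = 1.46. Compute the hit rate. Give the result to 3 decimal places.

hit rate = 0.870

z(false-alarm rate) = z(0.37) = -0.3319
z(H) = z(FA) + d' = -0.3319 + 1.46 = 1.1281
hit rate = Φ(1.1281) = 0.8704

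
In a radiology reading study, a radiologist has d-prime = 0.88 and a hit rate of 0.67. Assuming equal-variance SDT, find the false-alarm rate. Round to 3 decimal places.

false-alarm rate = 0.330

z(hit rate) = z(0.67) = 0.4399
z(FA) = z(H) − d' = 0.4399 − 0.88 = -0.4401
false-alarm rate = Φ(-0.4401) = 0.3299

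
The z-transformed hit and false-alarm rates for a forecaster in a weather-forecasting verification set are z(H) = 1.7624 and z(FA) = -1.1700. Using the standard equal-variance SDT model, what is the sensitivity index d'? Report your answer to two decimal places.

d' = z(H) − z(FA) = 1.7624 − (-1.1700) = 2.9324

d' = 2.93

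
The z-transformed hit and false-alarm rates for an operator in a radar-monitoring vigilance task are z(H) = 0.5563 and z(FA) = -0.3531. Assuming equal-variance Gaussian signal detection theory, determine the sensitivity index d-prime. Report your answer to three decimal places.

d' = z(H) − z(FA) = 0.5563 − (-0.3531) = 0.9094

d-prime = 0.909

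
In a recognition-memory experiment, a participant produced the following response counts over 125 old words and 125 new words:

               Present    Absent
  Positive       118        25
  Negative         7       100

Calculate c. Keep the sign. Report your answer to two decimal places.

c = -0.37

H = 118/125 = 0.9440
FA = 25/125 = 0.2000
z(0.9440) = 1.5893, z(0.2000) = -0.8416
c = −½·[z(H) + z(FA)] = −0.5 × (1.5893 + (-0.8416)) = -0.37385
c < 0: the participant has a liberal response bias.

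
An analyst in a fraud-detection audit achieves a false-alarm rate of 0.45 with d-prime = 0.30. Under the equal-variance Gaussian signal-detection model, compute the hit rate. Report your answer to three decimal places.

z(false-alarm rate) = z(0.45) = -0.1257
z(H) = z(FA) + d' = -0.1257 + 0.30 = 0.1743
hit rate = Φ(0.1743) = 0.5692

hit rate = 0.569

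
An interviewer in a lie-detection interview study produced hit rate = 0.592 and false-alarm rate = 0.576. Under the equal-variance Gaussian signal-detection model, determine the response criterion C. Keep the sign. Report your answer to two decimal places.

C = -0.21

Φ⁻¹(0.592) = 0.233, Φ⁻¹(0.576) = 0.192
c = −½·[z(H) + z(FA)] = −0.5 × (0.233 + 0.192) = -0.2125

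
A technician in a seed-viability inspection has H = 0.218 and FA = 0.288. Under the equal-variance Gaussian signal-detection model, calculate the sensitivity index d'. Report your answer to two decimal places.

d' = -0.22

z(0.218) = -0.7790, z(0.288) = -0.5592
d' = z(H) − z(FA) = -0.7790 − (-0.5592) = -0.2198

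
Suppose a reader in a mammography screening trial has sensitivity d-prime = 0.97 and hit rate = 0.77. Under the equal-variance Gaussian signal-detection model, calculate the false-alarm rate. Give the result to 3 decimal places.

false-alarm rate = 0.409

z(hit rate) = z(0.77) = 0.7388
z(FA) = z(H) − d' = 0.7388 − 0.97 = -0.2312
false-alarm rate = Φ(-0.2312) = 0.4086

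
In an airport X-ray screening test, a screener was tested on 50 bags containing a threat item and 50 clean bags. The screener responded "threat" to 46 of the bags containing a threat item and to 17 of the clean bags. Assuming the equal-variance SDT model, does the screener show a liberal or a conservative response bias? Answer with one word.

liberal

z(H) = 1.405, z(FA) = -0.412
c = −½·(z(H) + z(FA)) = -0.4965
c < 0 → liberal criterion (biased toward responding “yes”).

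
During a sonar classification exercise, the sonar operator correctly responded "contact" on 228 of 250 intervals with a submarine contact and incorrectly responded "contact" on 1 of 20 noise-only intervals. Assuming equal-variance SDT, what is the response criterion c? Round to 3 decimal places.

H = 228/250 = 0.9120
FA = 1/20 = 0.0500
z(H) = z(0.9120) = 1.3532
z(FA) = z(0.0500) = -1.6449
c = −½·[z(H) + z(FA)] = −0.5 × (1.3532 + (-1.6449)) = 0.14585
c > 0: the sonar operator has a conservative response bias.

c = 0.146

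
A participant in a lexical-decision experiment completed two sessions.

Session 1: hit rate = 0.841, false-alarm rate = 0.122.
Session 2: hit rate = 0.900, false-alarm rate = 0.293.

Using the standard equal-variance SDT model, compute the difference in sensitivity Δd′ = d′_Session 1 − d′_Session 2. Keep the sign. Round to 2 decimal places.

Δd′ = 0.34

Session 1: z(0.841) = 0.999, z(0.122) = -1.165, d' = 2.164
Session 2: z(0.900) = 1.282, z(0.293) = -0.545, d' = 1.827
Δd' = d'_Session 1 − d'_Session 2 = 2.164 − 1.827 = 0.337
Session 1 has the higher sensitivity.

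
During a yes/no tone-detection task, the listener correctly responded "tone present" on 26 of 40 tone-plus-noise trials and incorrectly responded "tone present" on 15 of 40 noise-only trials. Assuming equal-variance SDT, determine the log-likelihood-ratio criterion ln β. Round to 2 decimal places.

H = 26/40 = 0.6500
FA = 15/40 = 0.3750
z(H) = z(0.6500) = 0.385
z(FA) = z(0.3750) = -0.319
ln β = −½·[z(H)² − z(FA)²] = −0.5 × (0.148 − 0.102) = -0.023

ln β = -0.02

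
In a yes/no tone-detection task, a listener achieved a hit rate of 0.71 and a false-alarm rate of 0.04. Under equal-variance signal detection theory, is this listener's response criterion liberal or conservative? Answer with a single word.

z(H) = 0.553, z(FA) = -1.751
c = −½·(z(H) + z(FA)) = 0.599
c > 0 → conservative criterion (biased toward responding “no”).

conservative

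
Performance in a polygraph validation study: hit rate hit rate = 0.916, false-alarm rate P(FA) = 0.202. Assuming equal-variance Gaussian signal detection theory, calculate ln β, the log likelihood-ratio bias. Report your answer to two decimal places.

ln β = -0.60

z(H) = 1.379
z(FA) = -0.834
ln β = −½·[z(H)² − z(FA)²] = −0.5 × (1.902 − 0.696) = -0.603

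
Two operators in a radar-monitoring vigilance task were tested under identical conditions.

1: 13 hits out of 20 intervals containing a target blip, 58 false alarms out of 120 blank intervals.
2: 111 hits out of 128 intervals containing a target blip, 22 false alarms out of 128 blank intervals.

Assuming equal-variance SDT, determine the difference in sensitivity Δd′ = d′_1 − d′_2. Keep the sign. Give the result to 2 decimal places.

Δd′ = -1.63

1: z(0.6500) = 0.385, z(0.4833) = -0.042, d' = 0.427
2: z(0.8672) = 1.113, z(0.1719) = -0.947, d' = 2.060
Δd' = d'_1 − d'_2 = 0.427 − 2.060 = -1.633
2 has the higher sensitivity.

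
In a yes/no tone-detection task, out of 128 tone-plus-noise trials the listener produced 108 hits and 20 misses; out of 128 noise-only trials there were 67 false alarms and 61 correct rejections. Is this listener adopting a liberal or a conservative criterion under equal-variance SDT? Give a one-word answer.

liberal

z(H) = 1.010, z(FA) = 0.059
c = −½·(z(H) + z(FA)) = -0.5345
c < 0 → liberal criterion (biased toward responding “yes”).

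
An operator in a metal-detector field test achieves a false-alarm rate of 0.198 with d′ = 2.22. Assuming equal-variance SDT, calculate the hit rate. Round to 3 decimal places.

hit rate = 0.915

z(false-alarm rate) = z(0.198) = -0.8488
z(H) = z(FA) + d' = -0.8488 + 2.22 = 1.3712
hit rate = Φ(1.3712) = 0.9148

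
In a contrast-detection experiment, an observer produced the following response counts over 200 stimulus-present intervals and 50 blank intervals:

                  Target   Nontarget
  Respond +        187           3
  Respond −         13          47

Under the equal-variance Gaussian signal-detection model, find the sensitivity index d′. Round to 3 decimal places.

H = 187/200 = 0.9350
FA = 3/50 = 0.0600
z(0.9350) = 1.5141, z(0.0600) = -1.5548
d' = z(H) − z(FA) = 1.5141 − (-1.5548) = 3.0689

d′ = 3.069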